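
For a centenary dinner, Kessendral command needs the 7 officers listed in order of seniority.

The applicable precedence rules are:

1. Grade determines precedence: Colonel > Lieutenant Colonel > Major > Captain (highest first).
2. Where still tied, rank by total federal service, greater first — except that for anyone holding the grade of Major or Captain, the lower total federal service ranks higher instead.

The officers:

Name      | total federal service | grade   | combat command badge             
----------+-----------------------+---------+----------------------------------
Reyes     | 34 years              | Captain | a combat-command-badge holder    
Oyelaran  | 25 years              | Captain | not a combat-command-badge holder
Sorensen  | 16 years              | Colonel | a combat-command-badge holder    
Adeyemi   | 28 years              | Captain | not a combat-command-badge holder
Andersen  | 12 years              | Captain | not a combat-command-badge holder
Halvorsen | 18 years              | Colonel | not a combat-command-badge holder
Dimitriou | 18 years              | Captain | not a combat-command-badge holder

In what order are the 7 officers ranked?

By grade: Halvorsen and Sorensen (Colonel); then Andersen, Dimitriou, Oyelaran, Adeyemi and Reyes (Captain).
Among Halvorsen and Sorensen, by total federal service (higher first): Halvorsen (18 years) before Sorensen (16 years).
Among Andersen, Dimitriou, Oyelaran, Adeyemi and Reyes, by total federal service (lower first) (reversed rule for this group): Andersen (12 years) before Dimitriou (18 years) before Oyelaran (25 years) before Adeyemi (28 years) before Reyes (34 years).
Full order: Halvorsen, Sorensen, Andersen, Dimitriou, Oyelaran, Adeyemi, Reyes.

Halvorsen, Sorensen, Andersen, Dimitriou, Oyelaran, Adeyemi, Reyes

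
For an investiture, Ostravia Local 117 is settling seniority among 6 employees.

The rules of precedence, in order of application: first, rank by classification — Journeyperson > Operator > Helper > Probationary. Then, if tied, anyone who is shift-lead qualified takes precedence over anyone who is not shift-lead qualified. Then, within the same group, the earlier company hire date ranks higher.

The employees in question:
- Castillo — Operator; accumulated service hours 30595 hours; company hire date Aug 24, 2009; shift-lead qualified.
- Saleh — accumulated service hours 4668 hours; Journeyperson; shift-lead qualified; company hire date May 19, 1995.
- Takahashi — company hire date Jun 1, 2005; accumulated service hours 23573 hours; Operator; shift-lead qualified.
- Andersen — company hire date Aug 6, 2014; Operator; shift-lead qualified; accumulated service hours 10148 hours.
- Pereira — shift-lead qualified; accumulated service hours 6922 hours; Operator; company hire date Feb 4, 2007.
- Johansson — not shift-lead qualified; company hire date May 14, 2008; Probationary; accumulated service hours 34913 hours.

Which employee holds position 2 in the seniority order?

By classification: Saleh (Journeyperson); then Takahashi, Pereira, Castillo and Andersen (Operator); then Johansson (Probationary).
Takahashi, Pereira, Castillo and Andersen are each shift-lead qualified, so the next rule applies.
Among Takahashi, Pereira, Castillo and Andersen, by company hire date (earlier first): Takahashi (Jun 1, 2005) before Pereira (Feb 4, 2007) before Castillo (Aug 24, 2009) before Andersen (Aug 6, 2014).
Order: Saleh, Takahashi, Pereira, Castillo, Andersen, Johansson.

Takahashi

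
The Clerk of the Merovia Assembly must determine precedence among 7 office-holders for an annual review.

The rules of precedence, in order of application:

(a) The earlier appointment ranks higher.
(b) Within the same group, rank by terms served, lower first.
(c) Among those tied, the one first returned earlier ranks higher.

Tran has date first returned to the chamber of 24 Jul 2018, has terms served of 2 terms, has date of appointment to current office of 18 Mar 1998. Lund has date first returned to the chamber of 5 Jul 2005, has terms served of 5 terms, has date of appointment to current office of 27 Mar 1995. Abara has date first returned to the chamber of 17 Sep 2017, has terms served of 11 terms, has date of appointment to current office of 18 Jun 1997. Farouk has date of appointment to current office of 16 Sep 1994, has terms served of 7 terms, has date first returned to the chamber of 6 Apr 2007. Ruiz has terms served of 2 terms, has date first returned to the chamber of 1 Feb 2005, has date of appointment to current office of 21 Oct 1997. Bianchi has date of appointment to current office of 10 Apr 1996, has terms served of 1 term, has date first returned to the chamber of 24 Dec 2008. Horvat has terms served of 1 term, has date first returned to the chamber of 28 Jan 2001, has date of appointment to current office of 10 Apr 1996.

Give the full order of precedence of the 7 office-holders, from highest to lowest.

Farouk, Lund, Horvat, Bianchi, Abara, Ruiz, Tran

By date of appointment to current office (earlier first): Farouk (16 Sep 1994); then Lund (27 Mar 1995); then Horvat and Bianchi (both 10 Apr 1996); then Abara (18 Jun 1997); then Ruiz (21 Oct 1997); then Tran (18 Mar 1998).
Horvat and Bianchi both have terms served 1 term, so the next rule applies.
Among Horvat and Bianchi, by date first returned to the chamber (earlier first): Horvat (28 Jan 2001) before Bianchi (24 Dec 2008).
Full order: Farouk, Lund, Horvat, Bianchi, Abara, Ruiz, Tran.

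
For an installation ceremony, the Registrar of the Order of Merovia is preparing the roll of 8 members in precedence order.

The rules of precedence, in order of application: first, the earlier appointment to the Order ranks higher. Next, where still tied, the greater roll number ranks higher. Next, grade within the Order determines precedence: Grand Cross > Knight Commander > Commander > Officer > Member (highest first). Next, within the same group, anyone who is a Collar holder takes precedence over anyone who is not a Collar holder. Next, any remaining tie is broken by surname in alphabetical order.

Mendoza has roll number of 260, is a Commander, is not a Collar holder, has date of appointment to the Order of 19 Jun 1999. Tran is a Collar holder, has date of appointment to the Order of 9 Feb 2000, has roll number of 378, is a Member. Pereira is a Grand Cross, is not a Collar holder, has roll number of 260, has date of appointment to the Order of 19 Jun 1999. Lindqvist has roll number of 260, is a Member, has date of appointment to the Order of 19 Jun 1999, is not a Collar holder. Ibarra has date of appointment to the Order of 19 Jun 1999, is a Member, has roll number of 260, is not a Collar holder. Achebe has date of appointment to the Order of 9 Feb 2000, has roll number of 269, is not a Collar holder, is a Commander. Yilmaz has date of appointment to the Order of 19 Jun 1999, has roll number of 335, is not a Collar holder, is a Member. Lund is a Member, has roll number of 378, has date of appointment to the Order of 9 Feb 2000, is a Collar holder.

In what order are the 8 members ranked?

By date of appointment to the Order (earlier first): Yilmaz, Pereira, Mendoza, Ibarra and Lindqvist (each 19 Jun 1999); then Lund, Tran and Achebe (each 9 Feb 2000).
Among Yilmaz, Pereira, Mendoza, Ibarra and Lindqvist, by roll number (higher first): Yilmaz (335) before Pereira, Mendoza, Ibarra and Lindqvist (260).
Among Pereira, Mendoza, Ibarra and Lindqvist, by grade within the Order: Pereira (Grand Cross) before Mendoza (Commander) before Ibarra and Lindqvist (Member).
Ibarra and Lindqvist are each not a Collar holder, so the next rule applies.
Among Ibarra and Lindqvist, alphabetically by surname: Ibarra before Lindqvist.
Among Lund, Tran and Achebe, by roll number (higher first): Lund and Tran (378) before Achebe (269).
Lund and Tran are each Member, so the next rule applies.
Lund and Tran are each a Collar holder, so the next rule applies.
Among Lund and Tran, alphabetically by surname: Lund before Tran.
Full order: Yilmaz, Pereira, Mendoza, Ibarra, Lindqvist, Lund, Tran, Achebe.

Yilmaz, Pereira, Mendoza, Ibarra, Lindqvist, Lund, Tran, Achebe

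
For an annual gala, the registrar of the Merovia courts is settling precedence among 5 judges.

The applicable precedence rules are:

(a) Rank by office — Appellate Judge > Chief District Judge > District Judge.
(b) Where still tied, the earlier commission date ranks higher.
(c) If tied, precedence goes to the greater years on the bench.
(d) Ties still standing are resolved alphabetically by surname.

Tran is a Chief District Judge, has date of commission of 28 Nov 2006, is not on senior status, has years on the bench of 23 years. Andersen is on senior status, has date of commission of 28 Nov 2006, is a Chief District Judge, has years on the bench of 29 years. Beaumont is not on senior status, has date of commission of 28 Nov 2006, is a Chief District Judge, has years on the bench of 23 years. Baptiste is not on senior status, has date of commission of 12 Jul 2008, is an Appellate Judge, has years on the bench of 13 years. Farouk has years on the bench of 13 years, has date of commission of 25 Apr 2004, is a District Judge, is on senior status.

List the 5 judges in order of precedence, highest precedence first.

Baptiste, Andersen, Beaumont, Tran, Farouk

By office: Baptiste (Appellate Judge); then Andersen, Beaumont and Tran (Chief District Judge); then Farouk (District Judge).
Andersen, Beaumont and Tran all have date of commission 28 Nov 2006, so the next rule applies.
Among Andersen, Beaumont and Tran, by years on the bench (higher first): Andersen (29 years) before Beaumont and Tran (23 years).
Among Beaumont and Tran, alphabetically by surname: Beaumont before Tran.
Full order: Baptiste, Andersen, Beaumont, Tran, Farouk.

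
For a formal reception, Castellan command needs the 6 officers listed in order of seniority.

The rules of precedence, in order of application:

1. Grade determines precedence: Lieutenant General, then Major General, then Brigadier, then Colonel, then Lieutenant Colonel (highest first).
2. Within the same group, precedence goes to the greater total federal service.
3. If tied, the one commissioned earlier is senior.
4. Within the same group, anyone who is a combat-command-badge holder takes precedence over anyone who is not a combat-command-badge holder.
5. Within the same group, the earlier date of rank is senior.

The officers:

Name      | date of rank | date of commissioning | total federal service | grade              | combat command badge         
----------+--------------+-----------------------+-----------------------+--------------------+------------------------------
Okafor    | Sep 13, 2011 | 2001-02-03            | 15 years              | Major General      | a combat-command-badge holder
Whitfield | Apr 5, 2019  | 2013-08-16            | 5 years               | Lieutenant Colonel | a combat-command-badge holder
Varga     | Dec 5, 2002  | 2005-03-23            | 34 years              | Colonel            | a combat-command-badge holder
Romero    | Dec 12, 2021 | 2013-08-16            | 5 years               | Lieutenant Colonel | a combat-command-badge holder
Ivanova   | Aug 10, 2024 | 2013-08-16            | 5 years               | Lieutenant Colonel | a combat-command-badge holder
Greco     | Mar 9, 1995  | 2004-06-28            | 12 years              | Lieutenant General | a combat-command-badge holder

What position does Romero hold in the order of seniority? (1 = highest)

By grade: Greco (Lieutenant General); then Okafor (Major General); then Varga (Colonel); then Whitfield, Romero and Ivanova (Lieutenant Colonel).
Whitfield, Romero and Ivanova all have total federal service 5 years, so the next rule applies.
Whitfield, Romero and Ivanova all have date of commissioning 2013-08-16, so the next rule applies.
Whitfield, Romero and Ivanova are each a combat-command-badge holder, so the next rule applies.
Among Whitfield, Romero and Ivanova, by date of rank (earlier first): Whitfield (Apr 5, 2019) before Romero (Dec 12, 2021) before Ivanova (Aug 10, 2024).
Order: Greco, Okafor, Varga, Whitfield, Romero, Ivanova. So position 5.

5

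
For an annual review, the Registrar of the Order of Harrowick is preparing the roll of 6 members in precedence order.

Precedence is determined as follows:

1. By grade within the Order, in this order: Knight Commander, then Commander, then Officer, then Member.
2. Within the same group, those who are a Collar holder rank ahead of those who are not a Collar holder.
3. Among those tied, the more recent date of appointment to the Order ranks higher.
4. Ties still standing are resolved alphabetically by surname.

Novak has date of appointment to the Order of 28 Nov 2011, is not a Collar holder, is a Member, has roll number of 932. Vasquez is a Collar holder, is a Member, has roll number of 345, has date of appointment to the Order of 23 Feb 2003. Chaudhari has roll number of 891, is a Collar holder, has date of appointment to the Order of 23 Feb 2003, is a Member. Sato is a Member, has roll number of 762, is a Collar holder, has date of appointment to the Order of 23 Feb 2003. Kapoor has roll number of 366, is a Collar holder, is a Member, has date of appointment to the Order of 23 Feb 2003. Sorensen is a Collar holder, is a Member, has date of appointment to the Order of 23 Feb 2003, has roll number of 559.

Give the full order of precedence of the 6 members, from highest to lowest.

By grade within the Order: Chaudhari, Kapoor, Sato, Sorensen, Vasquez and Novak (Member).
Among Chaudhari, Kapoor, Sato, Sorensen, Vasquez and Novak, a Collar holder before not a Collar holder: Chaudhari, Kapoor, Sato, Sorensen and Vasquez (a Collar holder) before Novak (not a Collar holder).
Chaudhari, Kapoor, Sato, Sorensen and Vasquez all have date of appointment to the Order 23 Feb 2003, so the next rule applies.
Among Chaudhari, Kapoor, Sato, Sorensen and Vasquez, alphabetically by surname: Chaudhari before Kapoor before Sato before Sorensen before Vasquez.
Full order: Chaudhari, Kapoor, Sato, Sorensen, Vasquez, Novak.

Chaudhari, Kapoor, Sato, Sorensen, Vasquez, Novak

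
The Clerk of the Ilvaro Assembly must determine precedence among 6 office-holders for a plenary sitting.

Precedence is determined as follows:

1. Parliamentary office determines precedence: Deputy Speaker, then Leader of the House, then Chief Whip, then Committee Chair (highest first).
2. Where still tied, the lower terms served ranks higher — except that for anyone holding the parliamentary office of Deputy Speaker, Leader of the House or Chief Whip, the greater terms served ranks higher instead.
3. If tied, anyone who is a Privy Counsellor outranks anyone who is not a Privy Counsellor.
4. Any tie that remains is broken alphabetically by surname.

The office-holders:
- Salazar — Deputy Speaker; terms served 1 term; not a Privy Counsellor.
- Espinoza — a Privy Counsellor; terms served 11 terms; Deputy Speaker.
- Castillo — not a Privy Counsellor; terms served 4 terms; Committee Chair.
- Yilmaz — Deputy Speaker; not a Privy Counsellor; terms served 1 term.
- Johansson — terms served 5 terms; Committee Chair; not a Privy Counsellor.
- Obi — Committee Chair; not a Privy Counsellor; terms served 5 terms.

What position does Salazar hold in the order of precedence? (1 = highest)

By parliamentary office: Espinoza, Salazar and Yilmaz (Deputy Speaker); then Castillo, Johansson and Obi (Committee Chair).
Among Espinoza, Salazar and Yilmaz, by terms served (higher first) (reversed rule for this group): Espinoza (11 terms) before Salazar and Yilmaz (1 term).
Salazar and Yilmaz are each not a Privy Counsellor, so the next rule applies.
Among Salazar and Yilmaz, alphabetically by surname: Salazar before Yilmaz.
Among Castillo, Johansson and Obi, by terms served (lower first): Castillo (4 terms) before Johansson and Obi (5 terms).
Johansson and Obi are each not a Privy Counsellor, so the next rule applies.
Among Johansson and Obi, alphabetically by surname: Johansson before Obi.
Order: Espinoza, Salazar, Yilmaz, Castillo, Johansson, Obi. So position 2.

2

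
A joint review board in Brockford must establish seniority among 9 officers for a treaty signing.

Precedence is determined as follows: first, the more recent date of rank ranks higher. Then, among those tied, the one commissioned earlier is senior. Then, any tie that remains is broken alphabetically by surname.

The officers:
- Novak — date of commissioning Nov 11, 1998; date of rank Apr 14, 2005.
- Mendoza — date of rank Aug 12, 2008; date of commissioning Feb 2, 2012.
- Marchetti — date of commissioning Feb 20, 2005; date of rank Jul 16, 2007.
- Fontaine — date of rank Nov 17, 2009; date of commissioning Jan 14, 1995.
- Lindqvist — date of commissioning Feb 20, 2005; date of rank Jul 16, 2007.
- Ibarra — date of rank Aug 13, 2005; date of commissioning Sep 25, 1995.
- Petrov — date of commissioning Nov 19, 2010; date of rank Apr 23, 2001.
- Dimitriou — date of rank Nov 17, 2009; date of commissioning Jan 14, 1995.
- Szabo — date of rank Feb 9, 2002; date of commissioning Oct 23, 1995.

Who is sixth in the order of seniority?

By date of rank (later first): Dimitriou and Fontaine (both Nov 17, 2009); then Mendoza (Aug 12, 2008); then Lindqvist and Marchetti (both Jul 16, 2007); then Ibarra (Aug 13, 2005); then Novak (Apr 14, 2005); then Szabo (Feb 9, 2002); then Petrov (Apr 23, 2001).
Dimitriou and Fontaine both have date of commissioning Jan 14, 1995, so the next rule applies.
Among Dimitriou and Fontaine, alphabetically by surname: Dimitriou before Fontaine.
Lindqvist and Marchetti both have date of commissioning Feb 20, 2005, so the next rule applies.
Among Lindqvist and Marchetti, alphabetically by surname: Lindqvist before Marchetti.
Order: Dimitriou, Fontaine, Mendoza, Lindqvist, Marchetti, Ibarra, Novak, Szabo, Petrov.

Ibarra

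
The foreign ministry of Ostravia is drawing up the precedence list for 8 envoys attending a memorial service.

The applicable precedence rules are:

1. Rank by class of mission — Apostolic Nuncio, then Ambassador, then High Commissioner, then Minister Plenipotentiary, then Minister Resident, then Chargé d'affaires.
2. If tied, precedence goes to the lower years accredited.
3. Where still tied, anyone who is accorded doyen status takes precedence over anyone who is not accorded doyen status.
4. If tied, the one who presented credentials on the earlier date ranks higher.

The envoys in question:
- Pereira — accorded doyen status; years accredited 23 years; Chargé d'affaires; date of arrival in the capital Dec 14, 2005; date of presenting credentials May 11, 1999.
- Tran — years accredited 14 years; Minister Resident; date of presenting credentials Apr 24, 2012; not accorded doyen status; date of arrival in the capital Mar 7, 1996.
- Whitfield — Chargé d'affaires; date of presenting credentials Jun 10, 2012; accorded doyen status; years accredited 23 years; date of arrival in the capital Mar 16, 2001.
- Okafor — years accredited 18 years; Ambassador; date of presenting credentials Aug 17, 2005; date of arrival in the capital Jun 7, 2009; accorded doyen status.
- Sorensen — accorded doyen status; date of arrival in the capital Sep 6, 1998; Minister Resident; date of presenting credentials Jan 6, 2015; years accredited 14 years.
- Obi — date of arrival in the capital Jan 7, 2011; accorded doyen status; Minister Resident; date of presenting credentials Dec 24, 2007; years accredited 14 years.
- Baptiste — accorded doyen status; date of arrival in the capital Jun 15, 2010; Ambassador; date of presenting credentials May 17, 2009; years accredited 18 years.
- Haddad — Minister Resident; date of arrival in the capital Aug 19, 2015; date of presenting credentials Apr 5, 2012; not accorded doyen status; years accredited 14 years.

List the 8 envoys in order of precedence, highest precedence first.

Okafor, Baptiste, Obi, Sorensen, Haddad, Tran, Pereira, Whitfield

By class of mission: Okafor and Baptiste (Ambassador); then Obi, Sorensen, Haddad and Tran (Minister Resident); then Pereira and Whitfield (Chargé d'affaires).
Okafor and Baptiste both have years accredited 18 years, so the next rule applies.
Okafor and Baptiste are each accorded doyen status, so the next rule applies.
Among Okafor and Baptiste, by date of presenting credentials (earlier first): Okafor (Aug 17, 2005) before Baptiste (May 17, 2009).
Obi, Sorensen, Haddad and Tran all have years accredited 14 years, so the next rule applies.
Among Obi, Sorensen, Haddad and Tran, accorded doyen status before not accorded doyen status: Obi and Sorensen (accorded doyen status) before Haddad and Tran (not accorded doyen status).
Among Obi and Sorensen, by date of presenting credentials (earlier first): Obi (Dec 24, 2007) before Sorensen (Jan 6, 2015).
Among Haddad and Tran, by date of presenting credentials (earlier first): Haddad (Apr 5, 2012) before Tran (Apr 24, 2012).
Pereira and Whitfield both have years accredited 23 years, so the next rule applies.
Pereira and Whitfield are each accorded doyen status, so the next rule applies.
Among Pereira and Whitfield, by date of presenting credentials (earlier first): Pereira (May 11, 1999) before Whitfield (Jun 10, 2012).
Full order: Okafor, Baptiste, Obi, Sorensen, Haddad, Tran, Pereira, Whitfield.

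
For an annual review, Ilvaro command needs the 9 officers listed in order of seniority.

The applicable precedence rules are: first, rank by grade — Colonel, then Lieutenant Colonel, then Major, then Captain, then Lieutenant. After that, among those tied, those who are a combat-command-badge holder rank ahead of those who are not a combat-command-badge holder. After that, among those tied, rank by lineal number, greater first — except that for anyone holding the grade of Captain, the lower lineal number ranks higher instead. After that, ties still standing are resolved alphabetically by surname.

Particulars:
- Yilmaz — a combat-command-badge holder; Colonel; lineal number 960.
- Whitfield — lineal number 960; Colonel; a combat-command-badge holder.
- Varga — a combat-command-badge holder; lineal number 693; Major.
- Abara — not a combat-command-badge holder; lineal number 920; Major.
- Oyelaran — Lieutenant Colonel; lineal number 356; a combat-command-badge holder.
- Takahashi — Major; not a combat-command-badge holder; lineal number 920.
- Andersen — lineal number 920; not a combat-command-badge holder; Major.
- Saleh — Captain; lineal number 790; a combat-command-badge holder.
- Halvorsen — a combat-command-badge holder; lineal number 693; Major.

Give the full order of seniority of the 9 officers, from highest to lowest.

By grade: Whitfield and Yilmaz (Colonel); then Oyelaran (Lieutenant Colonel); then Halvorsen, Varga, Abara, Andersen and Takahashi (Major); then Saleh (Captain).
Whitfield and Yilmaz are each a combat-command-badge holder, so the next rule applies.
Whitfield and Yilmaz both have lineal number 960, so the next rule applies.
Among Whitfield and Yilmaz, alphabetically by surname: Whitfield before Yilmaz.
Among Halvorsen, Varga, Abara, Andersen and Takahashi, a combat-command-badge holder before not a combat-command-badge holder: Halvorsen and Varga (a combat-command-badge holder) before Abara, Andersen and Takahashi (not a combat-command-badge holder).
Halvorsen and Varga both have lineal number 693, so the next rule applies.
Among Halvorsen and Varga, alphabetically by surname: Halvorsen before Varga.
Abara, Andersen and Takahashi all have lineal number 920, so the next rule applies.
Among Abara, Andersen and Takahashi, alphabetically by surname: Abara before Andersen before Takahashi.
Full order: Whitfield, Yilmaz, Oyelaran, Halvorsen, Varga, Abara, Andersen, Takahashi, Saleh.

Whitfield, Yilmaz, Oyelaran, Halvorsen, Varga, Abara, Andersen, Takahashi, Saleh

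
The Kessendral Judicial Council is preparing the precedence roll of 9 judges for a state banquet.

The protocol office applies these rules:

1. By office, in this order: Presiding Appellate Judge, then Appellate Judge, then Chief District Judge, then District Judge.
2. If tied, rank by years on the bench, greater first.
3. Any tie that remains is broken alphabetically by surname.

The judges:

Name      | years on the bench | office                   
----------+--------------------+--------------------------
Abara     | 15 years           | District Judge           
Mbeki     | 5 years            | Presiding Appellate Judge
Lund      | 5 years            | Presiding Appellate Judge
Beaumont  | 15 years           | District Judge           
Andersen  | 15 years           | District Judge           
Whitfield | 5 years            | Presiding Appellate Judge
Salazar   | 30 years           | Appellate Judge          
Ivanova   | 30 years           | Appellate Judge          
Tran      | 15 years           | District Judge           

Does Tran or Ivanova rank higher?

Ivanova

By office: Lund, Mbeki and Whitfield (Presiding Appellate Judge); then Ivanova and Salazar (Appellate Judge); then Abara, Andersen, Beaumont and Tran (District Judge).
Lund, Mbeki and Whitfield all have years on the bench 5 years, so the next rule applies.
Among Lund, Mbeki and Whitfield, alphabetically by surname: Lund before Mbeki before Whitfield.
Ivanova and Salazar both have years on the bench 30 years, so the next rule applies.
Among Ivanova and Salazar, alphabetically by surname: Ivanova before Salazar.
Abara, Andersen, Beaumont and Tran all have years on the bench 15 years, so the next rule applies.
Among Abara, Andersen, Beaumont and Tran, alphabetically by surname: Abara before Andersen before Beaumont before Tran.
So Ivanova takes precedence.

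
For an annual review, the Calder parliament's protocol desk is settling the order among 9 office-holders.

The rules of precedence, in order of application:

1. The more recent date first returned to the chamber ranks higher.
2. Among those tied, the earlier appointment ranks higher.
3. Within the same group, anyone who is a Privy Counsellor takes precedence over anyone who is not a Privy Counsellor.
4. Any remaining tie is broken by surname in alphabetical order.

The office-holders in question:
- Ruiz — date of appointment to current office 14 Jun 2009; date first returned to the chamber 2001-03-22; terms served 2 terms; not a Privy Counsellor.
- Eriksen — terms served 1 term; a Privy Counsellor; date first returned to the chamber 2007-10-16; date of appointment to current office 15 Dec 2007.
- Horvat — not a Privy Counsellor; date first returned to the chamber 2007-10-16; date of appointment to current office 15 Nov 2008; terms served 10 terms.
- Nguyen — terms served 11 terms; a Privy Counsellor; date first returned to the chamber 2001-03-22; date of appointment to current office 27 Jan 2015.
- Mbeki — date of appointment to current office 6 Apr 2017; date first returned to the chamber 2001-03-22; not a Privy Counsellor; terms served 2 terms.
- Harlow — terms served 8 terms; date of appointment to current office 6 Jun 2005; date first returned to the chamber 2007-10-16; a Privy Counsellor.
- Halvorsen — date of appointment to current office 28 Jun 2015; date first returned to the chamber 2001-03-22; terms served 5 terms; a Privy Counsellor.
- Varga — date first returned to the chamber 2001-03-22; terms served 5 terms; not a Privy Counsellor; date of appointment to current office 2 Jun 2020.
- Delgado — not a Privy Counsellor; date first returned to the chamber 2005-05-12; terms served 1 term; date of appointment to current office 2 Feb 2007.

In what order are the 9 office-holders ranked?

By date first returned to the chamber (later first): Harlow, Eriksen and Horvat (each 2007-10-16); then Delgado (2005-05-12); then Ruiz, Nguyen, Halvorsen, Mbeki and Varga (each 2001-03-22).
Among Harlow, Eriksen and Horvat, by date of appointment to current office (earlier first): Harlow (6 Jun 2005) before Eriksen (15 Dec 2007) before Horvat (15 Nov 2008).
Among Ruiz, Nguyen, Halvorsen, Mbeki and Varga, by date of appointment to current office (earlier first): Ruiz (14 Jun 2009) before Nguyen (27 Jan 2015) before Halvorsen (28 Jun 2015) before Mbeki (6 Apr 2017) before Varga (2 Jun 2020).
Full order: Harlow, Eriksen, Horvat, Delgado, Ruiz, Nguyen, Halvorsen, Mbeki, Varga.

Harlow, Eriksen, Horvat, Delgado, Ruiz, Nguyen, Halvorsen, Mbeki, Varga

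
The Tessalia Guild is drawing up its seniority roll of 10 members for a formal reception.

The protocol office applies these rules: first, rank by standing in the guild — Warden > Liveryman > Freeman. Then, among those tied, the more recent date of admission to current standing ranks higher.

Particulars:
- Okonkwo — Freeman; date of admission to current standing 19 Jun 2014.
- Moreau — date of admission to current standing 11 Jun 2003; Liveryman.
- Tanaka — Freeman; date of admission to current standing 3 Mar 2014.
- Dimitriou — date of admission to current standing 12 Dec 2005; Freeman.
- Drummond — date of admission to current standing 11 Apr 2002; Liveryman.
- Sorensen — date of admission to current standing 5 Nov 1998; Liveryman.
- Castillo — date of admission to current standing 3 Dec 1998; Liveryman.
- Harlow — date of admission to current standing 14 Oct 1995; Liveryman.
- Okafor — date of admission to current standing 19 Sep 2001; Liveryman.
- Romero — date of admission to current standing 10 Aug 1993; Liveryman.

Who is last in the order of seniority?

Dimitriou

By standing in the guild: Moreau, Drummond, Okafor, Castillo, Sorensen, Harlow and Romero (Liveryman); then Okonkwo, Tanaka and Dimitriou (Freeman).
Among Moreau, Drummond, Okafor, Castillo, Sorensen, Harlow and Romero, by date of admission to current standing (later first): Moreau (11 Jun 2003) before Drummond (11 Apr 2002) before Okafor (19 Sep 2001) before Castillo (3 Dec 1998) before Sorensen (5 Nov 1998) before Harlow (14 Oct 1995) before Romero (10 Aug 1993).
Among Okonkwo, Tanaka and Dimitriou, by date of admission to current standing (later first): Okonkwo (19 Jun 2014) before Tanaka (3 Mar 2014) before Dimitriou (12 Dec 2005).
Order: Moreau, Drummond, Okafor, Castillo, Sorensen, Harlow, Romero, Okonkwo, Tanaka, Dimitriou.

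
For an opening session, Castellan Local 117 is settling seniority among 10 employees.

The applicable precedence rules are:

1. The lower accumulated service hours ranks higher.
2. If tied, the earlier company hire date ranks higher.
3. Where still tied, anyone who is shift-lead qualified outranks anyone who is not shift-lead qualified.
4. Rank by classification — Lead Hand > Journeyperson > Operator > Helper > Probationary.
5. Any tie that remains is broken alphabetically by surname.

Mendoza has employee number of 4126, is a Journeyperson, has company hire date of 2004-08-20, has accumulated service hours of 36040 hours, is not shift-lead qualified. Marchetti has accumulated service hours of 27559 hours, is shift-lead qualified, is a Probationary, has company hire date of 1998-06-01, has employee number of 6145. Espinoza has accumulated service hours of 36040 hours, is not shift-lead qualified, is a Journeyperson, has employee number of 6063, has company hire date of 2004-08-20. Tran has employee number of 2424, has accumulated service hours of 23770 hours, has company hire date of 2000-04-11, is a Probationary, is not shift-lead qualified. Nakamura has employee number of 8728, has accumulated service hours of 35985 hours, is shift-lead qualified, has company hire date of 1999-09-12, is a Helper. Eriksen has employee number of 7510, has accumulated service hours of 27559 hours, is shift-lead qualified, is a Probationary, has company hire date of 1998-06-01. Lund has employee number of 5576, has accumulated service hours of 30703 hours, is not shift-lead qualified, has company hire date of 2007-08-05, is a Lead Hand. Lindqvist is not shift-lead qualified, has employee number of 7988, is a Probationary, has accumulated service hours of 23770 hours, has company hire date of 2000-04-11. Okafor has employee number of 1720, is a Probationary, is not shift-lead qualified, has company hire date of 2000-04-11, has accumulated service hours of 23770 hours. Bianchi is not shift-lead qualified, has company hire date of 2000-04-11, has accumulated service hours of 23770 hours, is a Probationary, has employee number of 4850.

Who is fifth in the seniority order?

By accumulated service hours (lower first): Bianchi, Lindqvist, Okafor and Tran (each 23770 hours); then Eriksen and Marchetti (both 27559 hours); then Lund (30703 hours); then Nakamura (35985 hours); then Espinoza and Mendoza (both 36040 hours).
Bianchi, Lindqvist, Okafor and Tran all have company hire date 2000-04-11, so the next rule applies.
Bianchi, Lindqvist, Okafor and Tran are each not shift-lead qualified, so the next rule applies.
Bianchi, Lindqvist, Okafor and Tran are each Probationary, so the next rule applies.
Among Bianchi, Lindqvist, Okafor and Tran, alphabetically by surname: Bianchi before Lindqvist before Okafor before Tran.
Eriksen and Marchetti both have company hire date 1998-06-01, so the next rule applies.
Eriksen and Marchetti are each shift-lead qualified, so the next rule applies.
Eriksen and Marchetti are each Probationary, so the next rule applies.
Among Eriksen and Marchetti, alphabetically by surname: Eriksen before Marchetti.
Espinoza and Mendoza both have company hire date 2004-08-20, so the next rule applies.
Espinoza and Mendoza are each not shift-lead qualified, so the next rule applies.
Espinoza and Mendoza are each Journeyperson, so the next rule applies.
Among Espinoza and Mendoza, alphabetically by surname: Espinoza before Mendoza.
Order: Bianchi, Lindqvist, Okafor, Tran, Eriksen, Marchetti, Lund, Nakamura, Espinoza, Mendoza.

Eriksen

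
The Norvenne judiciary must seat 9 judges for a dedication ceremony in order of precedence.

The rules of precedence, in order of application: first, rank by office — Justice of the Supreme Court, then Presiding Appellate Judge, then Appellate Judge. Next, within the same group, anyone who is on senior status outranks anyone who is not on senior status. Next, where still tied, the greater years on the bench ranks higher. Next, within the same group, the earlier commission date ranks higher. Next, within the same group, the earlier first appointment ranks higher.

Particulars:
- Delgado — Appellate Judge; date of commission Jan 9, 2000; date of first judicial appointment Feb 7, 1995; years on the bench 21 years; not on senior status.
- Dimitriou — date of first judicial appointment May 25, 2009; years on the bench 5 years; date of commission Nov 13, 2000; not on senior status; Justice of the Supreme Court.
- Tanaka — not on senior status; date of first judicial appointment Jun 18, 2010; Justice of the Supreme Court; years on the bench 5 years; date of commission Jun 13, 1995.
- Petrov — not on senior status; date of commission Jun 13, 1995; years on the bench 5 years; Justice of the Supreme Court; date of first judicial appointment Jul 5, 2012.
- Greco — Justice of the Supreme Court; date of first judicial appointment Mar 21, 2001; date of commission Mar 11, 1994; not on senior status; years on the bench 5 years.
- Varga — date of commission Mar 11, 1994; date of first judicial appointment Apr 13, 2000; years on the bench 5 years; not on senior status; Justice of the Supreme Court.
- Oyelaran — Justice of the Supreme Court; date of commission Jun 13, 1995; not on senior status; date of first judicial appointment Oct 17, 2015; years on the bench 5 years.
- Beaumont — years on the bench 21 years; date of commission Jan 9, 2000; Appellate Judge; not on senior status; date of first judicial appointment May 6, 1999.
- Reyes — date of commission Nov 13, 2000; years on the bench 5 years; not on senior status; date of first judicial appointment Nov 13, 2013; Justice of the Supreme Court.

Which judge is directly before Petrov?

Tanaka

By office: Varga, Greco, Tanaka, Petrov, Oyelaran, Dimitriou and Reyes (Justice of the Supreme Court); then Delgado and Beaumont (Appellate Judge).
Varga, Greco, Tanaka, Petrov, Oyelaran, Dimitriou and Reyes are each not on senior status, so the next rule applies.
Varga, Greco, Tanaka, Petrov, Oyelaran, Dimitriou and Reyes all have years on the bench 5 years, so the next rule applies.
Among Varga, Greco, Tanaka, Petrov, Oyelaran, Dimitriou and Reyes, by date of commission (earlier first): Varga and Greco (Mar 11, 1994) before Tanaka, Petrov and Oyelaran (Jun 13, 1995) before Dimitriou and Reyes (Nov 13, 2000).
Among Varga and Greco, by date of first judicial appointment (earlier first): Varga (Apr 13, 2000) before Greco (Mar 21, 2001).
Among Tanaka, Petrov and Oyelaran, by date of first judicial appointment (earlier first): Tanaka (Jun 18, 2010) before Petrov (Jul 5, 2012) before Oyelaran (Oct 17, 2015).
Among Dimitriou and Reyes, by date of first judicial appointment (earlier first): Dimitriou (May 25, 2009) before Reyes (Nov 13, 2013).
Delgado and Beaumont are each not on senior status, so the next rule applies.
Delgado and Beaumont both have years on the bench 21 years, so the next rule applies.
Delgado and Beaumont both have date of commission Jan 9, 2000, so the next rule applies.
Among Delgado and Beaumont, by date of first judicial appointment (earlier first): Delgado (Feb 7, 1995) before Beaumont (May 6, 1999).
Order: Varga, Greco, Tanaka, Petrov, Oyelaran, Dimitriou, Reyes, Delgado, Beaumont.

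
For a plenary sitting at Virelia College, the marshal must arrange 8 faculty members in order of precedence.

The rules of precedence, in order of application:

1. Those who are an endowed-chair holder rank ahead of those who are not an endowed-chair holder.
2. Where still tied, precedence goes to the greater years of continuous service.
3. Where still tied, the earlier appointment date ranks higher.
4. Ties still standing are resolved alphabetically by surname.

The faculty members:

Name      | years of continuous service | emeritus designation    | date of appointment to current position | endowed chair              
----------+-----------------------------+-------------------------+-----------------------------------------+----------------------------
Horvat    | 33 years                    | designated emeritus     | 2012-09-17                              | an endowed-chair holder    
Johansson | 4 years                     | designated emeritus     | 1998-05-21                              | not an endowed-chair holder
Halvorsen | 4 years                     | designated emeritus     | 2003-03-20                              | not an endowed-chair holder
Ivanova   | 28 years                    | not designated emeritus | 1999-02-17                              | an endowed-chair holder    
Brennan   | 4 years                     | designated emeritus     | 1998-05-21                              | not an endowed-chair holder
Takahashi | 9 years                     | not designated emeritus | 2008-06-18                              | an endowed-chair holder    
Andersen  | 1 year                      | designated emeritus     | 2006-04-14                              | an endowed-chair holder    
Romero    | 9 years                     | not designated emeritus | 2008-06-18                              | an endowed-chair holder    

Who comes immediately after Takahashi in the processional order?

By the first rule: Horvat, Ivanova, Romero, Takahashi and Andersen (each an endowed-chair holder); then Brennan, Johansson and Halvorsen (each not an endowed-chair holder).
Among Horvat, Ivanova, Romero, Takahashi and Andersen, by years of continuous service (higher first): Horvat (33 years) before Ivanova (28 years) before Romero and Takahashi (9 years) before Andersen (1 year).
Romero and Takahashi both have date of appointment to current position 2008-06-18, so the next rule applies.
Among Romero and Takahashi, alphabetically by surname: Romero before Takahashi.
Brennan, Johansson and Halvorsen all have years of continuous service 4 years, so the next rule applies.
Among Brennan, Johansson and Halvorsen, by date of appointment to current position (earlier first): Brennan and Johansson (1998-05-21) before Halvorsen (2003-03-20).
Among Brennan and Johansson, alphabetically by surname: Brennan before Johansson.
Order: Horvat, Ivanova, Romero, Takahashi, Andersen, Brennan, Johansson, Halvorsen.

Andersen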